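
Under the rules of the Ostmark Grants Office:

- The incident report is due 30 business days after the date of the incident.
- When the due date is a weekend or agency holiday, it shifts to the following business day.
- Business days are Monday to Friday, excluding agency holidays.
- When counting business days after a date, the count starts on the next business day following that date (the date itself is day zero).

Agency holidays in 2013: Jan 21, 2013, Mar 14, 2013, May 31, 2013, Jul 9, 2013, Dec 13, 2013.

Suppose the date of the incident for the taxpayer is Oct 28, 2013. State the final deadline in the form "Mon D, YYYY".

Dec 9, 2013

Counting 30 business days after Oct 28, 2013 (skipping weekends and listed holidays) reaches Dec 9, 2013.
Since Dec 9, 2013 is a Monday and not a holiday, the date is unchanged.
Deadline: Dec 9, 2013.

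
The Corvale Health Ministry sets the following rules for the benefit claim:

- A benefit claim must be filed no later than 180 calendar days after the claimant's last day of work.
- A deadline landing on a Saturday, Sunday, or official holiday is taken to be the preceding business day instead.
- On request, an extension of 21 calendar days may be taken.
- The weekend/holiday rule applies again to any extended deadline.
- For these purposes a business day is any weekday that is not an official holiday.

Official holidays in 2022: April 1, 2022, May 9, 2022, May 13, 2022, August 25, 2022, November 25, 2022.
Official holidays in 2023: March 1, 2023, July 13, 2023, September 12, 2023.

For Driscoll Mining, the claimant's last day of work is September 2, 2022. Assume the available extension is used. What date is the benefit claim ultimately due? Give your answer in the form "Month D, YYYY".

March 21, 2023

From September 2, 2022, 180 calendar days later is March 1, 2023.
March 1, 2023 is a listed holiday; the preceding business day is February 28, 2023 (Tuesday).
Add the 21 calendar-day extension to February 28, 2023: March 21, 2023.
March 21, 2023 falls on a Tuesday, which is a business day, so no adjustment is needed.
The final due date is March 21, 2023.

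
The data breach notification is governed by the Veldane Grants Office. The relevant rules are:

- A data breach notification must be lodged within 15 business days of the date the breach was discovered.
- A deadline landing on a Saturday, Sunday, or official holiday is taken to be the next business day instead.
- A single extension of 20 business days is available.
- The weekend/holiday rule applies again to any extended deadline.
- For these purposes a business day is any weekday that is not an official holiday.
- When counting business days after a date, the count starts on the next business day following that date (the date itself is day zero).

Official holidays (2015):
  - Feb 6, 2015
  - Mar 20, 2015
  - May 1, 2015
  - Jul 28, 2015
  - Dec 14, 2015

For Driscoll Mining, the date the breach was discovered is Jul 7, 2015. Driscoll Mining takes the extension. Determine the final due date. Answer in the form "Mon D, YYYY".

15 business days after Jul 7, 2015, excluding weekends and holidays, is Jul 29, 2015.
Since Jul 29, 2015 is a Wednesday and not a holiday, the date is unchanged.
Applying the 20-business-day extension: 20 business days after Jul 29, 2015 is Aug 26, 2015.
Aug 26, 2015 is a Wednesday and not a listed holiday, so it stands.
Final deadline: Aug 26, 2015.

Aug 26, 2015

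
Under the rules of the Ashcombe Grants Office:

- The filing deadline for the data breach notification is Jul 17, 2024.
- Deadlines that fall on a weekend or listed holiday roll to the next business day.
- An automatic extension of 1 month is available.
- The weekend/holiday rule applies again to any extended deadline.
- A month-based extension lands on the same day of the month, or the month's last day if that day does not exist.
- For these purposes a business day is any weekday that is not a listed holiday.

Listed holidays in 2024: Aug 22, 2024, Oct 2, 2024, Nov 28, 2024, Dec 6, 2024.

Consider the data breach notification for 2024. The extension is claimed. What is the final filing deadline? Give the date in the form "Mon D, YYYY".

Aug 19, 2024

The statutory due date is Jul 17, 2024.
Since Jul 17, 2024 is a Wednesday and not a holiday, the date is unchanged.
Applying the 1 month extension: 1 month after Jul 17, 2024 is Aug 17, 2024.
Because Aug 17, 2024 is a Saturday, the deadline becomes Aug 19, 2024 (Monday).
So the filing is due Aug 19, 2024.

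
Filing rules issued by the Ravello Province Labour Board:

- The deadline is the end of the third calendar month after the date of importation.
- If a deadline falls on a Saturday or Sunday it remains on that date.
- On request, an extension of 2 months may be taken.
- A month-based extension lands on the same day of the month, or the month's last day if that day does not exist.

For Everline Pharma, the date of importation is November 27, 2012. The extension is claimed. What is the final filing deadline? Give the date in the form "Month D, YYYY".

3 months after November 27, 2012 is February 2013; that month ends on February 28, 2013.
No adjustment is made for weekends or holidays, so February 28, 2013 stands.
The 2 months extension carries February 28, 2013 to April 28, 2013.
April 28, 2013 falls on a Sunday. The rules make no weekend/holiday allowance, so it remains April 28, 2013.
Final deadline: April 28, 2013.

April 28, 2013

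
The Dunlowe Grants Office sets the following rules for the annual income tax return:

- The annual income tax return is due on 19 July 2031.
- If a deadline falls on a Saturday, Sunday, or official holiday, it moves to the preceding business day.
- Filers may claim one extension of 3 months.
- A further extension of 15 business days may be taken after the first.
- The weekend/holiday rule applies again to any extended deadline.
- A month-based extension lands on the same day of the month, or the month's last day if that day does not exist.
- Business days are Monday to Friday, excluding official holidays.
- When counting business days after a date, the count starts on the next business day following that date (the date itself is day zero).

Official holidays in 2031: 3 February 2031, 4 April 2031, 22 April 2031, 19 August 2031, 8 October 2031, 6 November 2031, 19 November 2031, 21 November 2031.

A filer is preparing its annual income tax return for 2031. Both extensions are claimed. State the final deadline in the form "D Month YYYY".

Start from the fixed due date, 19 July 2031.
19 July 2031 is a Saturday, so it moves to the preceding business day, 18 July 2031 (Friday).
Add 3 months to 18 July 2031: 18 October 2031.
Because 18 October 2031 is a Saturday, the deadline becomes 17 October 2031 (Friday).
The 15-business-day extension runs from 17 October 2031 to 10 November 2031.
Since 10 November 2031 is a Monday and not a holiday, the date is unchanged.
The final due date is 10 November 2031.

10 November 2031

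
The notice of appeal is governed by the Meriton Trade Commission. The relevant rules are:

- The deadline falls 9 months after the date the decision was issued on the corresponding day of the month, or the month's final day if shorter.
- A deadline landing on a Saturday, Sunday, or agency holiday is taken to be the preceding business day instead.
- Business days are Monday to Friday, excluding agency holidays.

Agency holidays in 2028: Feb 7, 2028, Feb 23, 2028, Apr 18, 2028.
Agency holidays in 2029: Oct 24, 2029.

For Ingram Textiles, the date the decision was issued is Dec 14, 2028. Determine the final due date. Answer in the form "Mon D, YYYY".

Sep 14, 2029

Moving 9 months forward from Dec 14, 2028 on the corresponding day gives Sep 14, 2029.
Since Sep 14, 2029 is a Friday and not a holiday, the date is unchanged.
Deadline: Sep 14, 2029.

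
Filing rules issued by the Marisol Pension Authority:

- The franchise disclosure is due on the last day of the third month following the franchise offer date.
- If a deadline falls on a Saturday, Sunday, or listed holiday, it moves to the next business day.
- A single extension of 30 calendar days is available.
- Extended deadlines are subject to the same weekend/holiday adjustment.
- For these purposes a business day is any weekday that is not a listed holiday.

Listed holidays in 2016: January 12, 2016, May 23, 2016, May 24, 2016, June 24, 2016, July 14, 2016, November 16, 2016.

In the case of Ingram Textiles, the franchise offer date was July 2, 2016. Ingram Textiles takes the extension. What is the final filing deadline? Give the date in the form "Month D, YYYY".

November 30, 2016

3 months after July 2, 2016 is October 2016; that month ends on October 31, 2016.
Since October 31, 2016 is a Monday and not a holiday, the date is unchanged.
Applying the 30-calendar-day extension: October 31, 2016 + 30 days = November 30, 2016.
November 30, 2016 (Wednesday) is already a business day.
So the filing is due November 30, 2016.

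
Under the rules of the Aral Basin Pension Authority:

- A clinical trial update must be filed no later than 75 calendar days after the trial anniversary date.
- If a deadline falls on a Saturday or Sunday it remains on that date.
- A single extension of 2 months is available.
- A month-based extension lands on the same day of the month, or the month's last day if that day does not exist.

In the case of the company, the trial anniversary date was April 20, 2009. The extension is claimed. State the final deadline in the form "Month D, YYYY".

From April 20, 2009, 75 calendar days later is July 4, 2009.
July 4, 2009 falls on a Saturday. The rules make no weekend/holiday allowance, so it remains July 4, 2009.
Applying the 2 months extension: 2 months after July 4, 2009 is September 4, 2009.
No adjustment is made for weekends or holidays, so September 4, 2009 stands.
Final deadline: September 4, 2009.

September 4, 2009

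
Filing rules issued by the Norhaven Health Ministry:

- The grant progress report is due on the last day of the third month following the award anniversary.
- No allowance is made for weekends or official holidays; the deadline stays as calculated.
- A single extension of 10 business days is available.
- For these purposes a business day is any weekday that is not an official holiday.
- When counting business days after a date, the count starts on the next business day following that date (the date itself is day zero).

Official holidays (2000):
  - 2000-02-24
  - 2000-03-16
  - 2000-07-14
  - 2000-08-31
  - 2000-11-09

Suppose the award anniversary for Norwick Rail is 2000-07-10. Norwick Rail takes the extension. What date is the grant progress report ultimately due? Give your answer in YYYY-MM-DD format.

2000-11-15

The third month after 2000-07-10 is October 2000, whose last day is 2000-10-31.
2000-10-31 is a Tuesday; no weekend or holiday adjustment applies.
Counting 10 further business days from 2000-10-31 reaches 2000-11-15.
No adjustment is made for weekends or holidays, so 2000-11-15 stands.
Final deadline: 2000-11-15.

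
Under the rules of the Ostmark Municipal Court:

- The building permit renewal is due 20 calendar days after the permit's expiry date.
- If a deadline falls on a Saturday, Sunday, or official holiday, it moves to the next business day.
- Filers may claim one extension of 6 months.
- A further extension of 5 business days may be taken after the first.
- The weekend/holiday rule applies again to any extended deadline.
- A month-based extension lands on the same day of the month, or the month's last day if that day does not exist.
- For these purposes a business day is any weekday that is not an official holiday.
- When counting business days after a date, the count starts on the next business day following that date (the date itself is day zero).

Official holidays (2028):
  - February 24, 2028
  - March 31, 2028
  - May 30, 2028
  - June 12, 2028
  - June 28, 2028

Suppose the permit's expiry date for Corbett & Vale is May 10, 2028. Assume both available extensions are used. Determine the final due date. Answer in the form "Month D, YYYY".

Trigger date May 10, 2028 + 20 calendar days = May 30, 2028.
May 30, 2028 falls on a listed holiday. Rolling to the next business day gives May 31, 2028, a Wednesday.
Applying the 6 months extension: 6 months after May 31, 2028 is November 30, 2028 (day 31 does not exist in November, so the month's last day is used).
Since November 30, 2028 is a Thursday and not a holiday, the date is unchanged.
Applying the 5-business-day extension: 5 business days after November 30, 2028 is December 7, 2028.
December 7, 2028 is a Thursday and not a listed holiday, so it stands.
The final due date is December 7, 2028.

December 7, 2028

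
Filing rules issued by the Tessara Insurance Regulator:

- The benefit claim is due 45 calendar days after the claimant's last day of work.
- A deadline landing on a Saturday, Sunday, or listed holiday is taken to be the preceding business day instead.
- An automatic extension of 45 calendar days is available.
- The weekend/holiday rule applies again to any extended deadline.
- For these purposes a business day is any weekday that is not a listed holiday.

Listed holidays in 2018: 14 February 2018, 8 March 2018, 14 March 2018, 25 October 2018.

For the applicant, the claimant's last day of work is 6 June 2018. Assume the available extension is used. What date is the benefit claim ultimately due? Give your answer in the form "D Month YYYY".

Adding 45 calendar days to 6 June 2018 gives 21 July 2018.
21 July 2018 falls on a Saturday. Rolling to the preceding business day gives 20 July 2018, a Friday.
The 45-calendar-day extension moves the deadline from 20 July 2018 to 3 September 2018.
3 September 2018 falls on a Monday, which is a business day, so no adjustment is needed.
Deadline: 3 September 2018.

3 September 2018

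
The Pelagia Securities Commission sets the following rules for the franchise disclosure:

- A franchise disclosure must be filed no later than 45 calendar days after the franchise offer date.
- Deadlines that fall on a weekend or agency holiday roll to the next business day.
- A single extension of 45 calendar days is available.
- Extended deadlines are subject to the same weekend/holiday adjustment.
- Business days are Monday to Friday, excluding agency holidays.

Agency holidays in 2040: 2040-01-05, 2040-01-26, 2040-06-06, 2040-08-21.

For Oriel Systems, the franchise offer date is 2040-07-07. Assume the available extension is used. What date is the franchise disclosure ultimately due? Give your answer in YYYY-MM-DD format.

2040-10-08

From 2040-07-07, 45 calendar days later is 2040-08-21.
2040-08-21 is a listed holiday; the next business day is 2040-08-22 (Wednesday).
Applying the 45-calendar-day extension: 2040-08-22 + 45 days = 2040-10-06.
2040-10-06 falls on a Saturday. Rolling to the next business day gives 2040-10-08, a Monday.
The final due date is 2040-10-08.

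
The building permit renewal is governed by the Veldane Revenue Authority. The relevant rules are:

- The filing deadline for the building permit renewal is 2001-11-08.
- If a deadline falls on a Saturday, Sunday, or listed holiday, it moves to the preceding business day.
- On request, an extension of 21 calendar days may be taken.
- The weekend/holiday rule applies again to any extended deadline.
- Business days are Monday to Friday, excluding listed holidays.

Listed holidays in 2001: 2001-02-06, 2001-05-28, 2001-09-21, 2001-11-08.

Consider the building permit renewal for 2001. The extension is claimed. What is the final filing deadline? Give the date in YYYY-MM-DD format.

The statutory due date is 2001-11-08.
2001-11-08 is a listed holiday; the preceding business day is 2001-11-07 (Wednesday).
Applying the 21-calendar-day extension: 2001-11-07 + 21 days = 2001-11-28.
2001-11-28 falls on a Wednesday, which is a business day, so no adjustment is needed.
Deadline: 2001-11-28.

2001-11-28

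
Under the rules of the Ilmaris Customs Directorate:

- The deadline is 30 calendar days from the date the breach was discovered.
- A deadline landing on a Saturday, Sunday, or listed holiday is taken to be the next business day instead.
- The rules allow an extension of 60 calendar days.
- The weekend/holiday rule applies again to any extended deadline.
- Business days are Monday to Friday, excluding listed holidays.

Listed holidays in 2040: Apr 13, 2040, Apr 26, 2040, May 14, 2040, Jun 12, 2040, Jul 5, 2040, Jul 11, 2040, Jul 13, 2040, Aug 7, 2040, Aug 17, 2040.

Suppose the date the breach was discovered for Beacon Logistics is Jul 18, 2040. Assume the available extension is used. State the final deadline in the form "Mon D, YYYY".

Oct 19, 2040

From Jul 18, 2040, 30 calendar days later is Aug 17, 2040.
Aug 17, 2040 falls on a listed holiday. Rolling to the next business day gives Aug 20, 2040, a Monday.
The 60-calendar-day extension moves the deadline from Aug 20, 2040 to Oct 19, 2040.
Oct 19, 2040 falls on a Friday, which is a business day, so no adjustment is needed.
The final due date is Oct 19, 2040.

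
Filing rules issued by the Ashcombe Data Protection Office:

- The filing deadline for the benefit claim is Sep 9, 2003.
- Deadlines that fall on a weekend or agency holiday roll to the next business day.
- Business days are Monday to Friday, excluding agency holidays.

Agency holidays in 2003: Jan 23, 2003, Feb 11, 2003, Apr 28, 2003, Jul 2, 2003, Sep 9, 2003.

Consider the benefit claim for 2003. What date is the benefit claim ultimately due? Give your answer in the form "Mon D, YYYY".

The statutory due date is Sep 9, 2003.
Because Sep 9, 2003 is a listed holiday, the deadline becomes Sep 10, 2003 (Wednesday).
Final deadline: Sep 10, 2003.

Sep 10, 2003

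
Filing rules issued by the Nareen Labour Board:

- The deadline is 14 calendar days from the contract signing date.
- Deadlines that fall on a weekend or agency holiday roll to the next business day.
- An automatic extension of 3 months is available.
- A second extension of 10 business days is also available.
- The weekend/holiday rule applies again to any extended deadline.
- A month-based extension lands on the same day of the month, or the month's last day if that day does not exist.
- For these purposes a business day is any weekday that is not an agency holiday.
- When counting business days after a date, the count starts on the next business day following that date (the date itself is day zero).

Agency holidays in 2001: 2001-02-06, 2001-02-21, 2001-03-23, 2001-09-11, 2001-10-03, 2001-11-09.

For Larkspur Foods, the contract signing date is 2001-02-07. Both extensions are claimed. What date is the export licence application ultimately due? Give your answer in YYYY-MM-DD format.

From 2001-02-07, 14 calendar days later is 2001-02-21.
2001-02-21 falls on a listed holiday. Rolling to the next business day gives 2001-02-22, a Thursday.
Add 3 months to 2001-02-22: 2001-05-22.
2001-05-22 is a Tuesday and not a listed holiday, so it stands.
Applying the 10-business-day extension: 10 business days after 2001-05-22 is 2001-06-05.
2001-06-05 falls on a Tuesday, which is a business day, so no adjustment is needed.
Deadline: 2001-06-05.

2001-06-05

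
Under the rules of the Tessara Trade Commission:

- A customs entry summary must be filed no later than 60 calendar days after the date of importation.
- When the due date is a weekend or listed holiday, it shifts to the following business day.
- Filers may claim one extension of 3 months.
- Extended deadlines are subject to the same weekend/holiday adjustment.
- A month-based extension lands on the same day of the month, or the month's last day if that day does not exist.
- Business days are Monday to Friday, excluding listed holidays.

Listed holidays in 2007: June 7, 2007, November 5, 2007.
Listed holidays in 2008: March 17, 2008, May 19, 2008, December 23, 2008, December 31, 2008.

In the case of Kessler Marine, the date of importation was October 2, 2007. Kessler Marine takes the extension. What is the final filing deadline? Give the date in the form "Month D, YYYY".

March 3, 2008

60 calendar days after October 2, 2007 is December 1, 2007.
December 1, 2007 falls on a Saturday. Rolling to the next business day gives December 3, 2007, a Monday.
The 3 months extension carries December 3, 2007 to March 3, 2008.
Since March 3, 2008 is a Monday and not a holiday, the date is unchanged.
So the filing is due March 3, 2008.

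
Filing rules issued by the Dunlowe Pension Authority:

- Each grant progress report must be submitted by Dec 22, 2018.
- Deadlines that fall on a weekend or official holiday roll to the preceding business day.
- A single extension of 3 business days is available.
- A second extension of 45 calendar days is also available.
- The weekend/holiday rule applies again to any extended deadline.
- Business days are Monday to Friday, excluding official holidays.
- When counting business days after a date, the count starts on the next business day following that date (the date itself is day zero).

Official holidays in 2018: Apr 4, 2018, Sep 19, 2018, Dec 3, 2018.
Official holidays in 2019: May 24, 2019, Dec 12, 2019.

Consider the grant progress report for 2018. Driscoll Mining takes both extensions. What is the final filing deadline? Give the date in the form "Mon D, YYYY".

Feb 8, 2019

Start from the fixed due date, Dec 22, 2018.
Dec 22, 2018 is a Saturday, so it moves to the preceding business day, Dec 21, 2018 (Friday).
The 3-business-day extension runs from Dec 21, 2018 to Dec 26, 2018.
Dec 26, 2018 (Wednesday) is already a business day.
With the 45-day extension, Dec 26, 2018 becomes Feb 9, 2019.
Feb 9, 2019 falls on a Saturday. Rolling to the preceding business day gives Feb 8, 2019, a Friday.
The final due date is Feb 8, 2019.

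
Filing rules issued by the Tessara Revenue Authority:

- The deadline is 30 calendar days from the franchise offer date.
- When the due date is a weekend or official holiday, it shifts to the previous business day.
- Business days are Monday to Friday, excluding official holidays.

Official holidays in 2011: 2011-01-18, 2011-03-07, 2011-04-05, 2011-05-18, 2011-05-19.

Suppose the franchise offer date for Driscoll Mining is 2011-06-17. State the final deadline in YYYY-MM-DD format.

Trigger date 2011-06-17 + 30 calendar days = 2011-07-17.
2011-07-17 is a Sunday, so it moves to the preceding business day, 2011-07-15 (Friday).
Final deadline: 2011-07-15.

2011-07-15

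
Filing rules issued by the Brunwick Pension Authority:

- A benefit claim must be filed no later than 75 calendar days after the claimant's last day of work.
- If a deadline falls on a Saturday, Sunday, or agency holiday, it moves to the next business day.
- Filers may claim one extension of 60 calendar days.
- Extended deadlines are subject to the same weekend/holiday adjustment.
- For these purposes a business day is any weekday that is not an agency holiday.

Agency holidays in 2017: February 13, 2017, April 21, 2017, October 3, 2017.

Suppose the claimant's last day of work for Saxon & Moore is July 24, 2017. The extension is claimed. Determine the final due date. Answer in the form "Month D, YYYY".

Adding 75 calendar days to July 24, 2017 gives October 7, 2017.
October 7, 2017 is a Saturday, so it moves to the next business day, October 9, 2017 (Monday).
The 60-calendar-day extension moves the deadline from October 9, 2017 to December 8, 2017.
December 8, 2017 is a Friday and not a listed holiday, so it stands.
The final due date is December 8, 2017.

December 8, 2017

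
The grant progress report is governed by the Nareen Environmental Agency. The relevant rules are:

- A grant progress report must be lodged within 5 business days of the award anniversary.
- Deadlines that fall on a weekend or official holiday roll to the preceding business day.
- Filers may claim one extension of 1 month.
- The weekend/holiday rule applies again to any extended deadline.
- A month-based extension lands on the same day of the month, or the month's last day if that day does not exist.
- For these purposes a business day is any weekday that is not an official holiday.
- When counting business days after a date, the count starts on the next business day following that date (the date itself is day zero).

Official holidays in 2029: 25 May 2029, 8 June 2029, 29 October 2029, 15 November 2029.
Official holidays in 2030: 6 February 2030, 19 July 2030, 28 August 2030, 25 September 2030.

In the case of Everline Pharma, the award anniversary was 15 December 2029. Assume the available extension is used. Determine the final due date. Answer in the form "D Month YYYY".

5 business days after 15 December 2029, excluding weekends and holidays, is 21 December 2029.
Since 21 December 2029 is a Friday and not a holiday, the date is unchanged.
Add 1 month to 21 December 2029: 21 January 2030.
Since 21 January 2030 is a Monday and not a holiday, the date is unchanged.
Final deadline: 21 January 2030.

21 January 2030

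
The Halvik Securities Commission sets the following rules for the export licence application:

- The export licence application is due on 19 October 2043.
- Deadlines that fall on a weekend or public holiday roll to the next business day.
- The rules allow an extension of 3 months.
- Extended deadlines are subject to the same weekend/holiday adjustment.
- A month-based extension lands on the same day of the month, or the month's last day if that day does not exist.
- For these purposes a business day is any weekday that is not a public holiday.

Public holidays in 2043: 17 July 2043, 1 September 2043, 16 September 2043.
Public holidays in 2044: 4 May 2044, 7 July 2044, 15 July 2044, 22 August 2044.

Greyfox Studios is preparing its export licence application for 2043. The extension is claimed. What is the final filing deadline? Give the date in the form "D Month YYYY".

The statutory due date is 19 October 2043.
19 October 2043 is a Monday and not a listed holiday, so it stands.
Add 3 months to 19 October 2043: 19 January 2044.
19 January 2044 (Tuesday) is already a business day.
Deadline: 19 January 2044.

19 January 2044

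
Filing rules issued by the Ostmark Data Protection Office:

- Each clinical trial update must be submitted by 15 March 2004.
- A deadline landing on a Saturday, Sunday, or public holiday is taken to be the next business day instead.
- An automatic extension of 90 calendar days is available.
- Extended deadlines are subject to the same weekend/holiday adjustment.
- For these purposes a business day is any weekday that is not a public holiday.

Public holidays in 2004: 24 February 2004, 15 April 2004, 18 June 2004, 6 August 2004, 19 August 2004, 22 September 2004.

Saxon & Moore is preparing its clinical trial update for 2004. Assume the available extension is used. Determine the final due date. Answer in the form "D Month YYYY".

The statutory due date is 15 March 2004.
Since 15 March 2004 is a Monday and not a holiday, the date is unchanged.
Applying the 90-calendar-day extension: 15 March 2004 + 90 days = 13 June 2004.
Because 13 June 2004 is a Sunday, the deadline becomes 14 June 2004 (Monday).
So the filing is due 14 June 2004.

14 June 2004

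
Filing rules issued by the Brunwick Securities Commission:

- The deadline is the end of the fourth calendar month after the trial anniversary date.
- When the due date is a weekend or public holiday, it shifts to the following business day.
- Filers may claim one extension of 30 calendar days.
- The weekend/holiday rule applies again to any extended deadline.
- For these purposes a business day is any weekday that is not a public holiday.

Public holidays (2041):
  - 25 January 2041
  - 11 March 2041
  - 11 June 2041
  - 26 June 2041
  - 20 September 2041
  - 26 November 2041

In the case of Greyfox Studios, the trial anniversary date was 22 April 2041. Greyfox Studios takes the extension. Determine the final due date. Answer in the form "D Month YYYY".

The fourth month after 22 April 2041 is August 2041, whose last day is 31 August 2041.
31 August 2041 is a Saturday, so it moves to the next business day, 2 September 2041 (Monday).
The 30-calendar-day extension moves the deadline from 2 September 2041 to 2 October 2041.
Since 2 October 2041 is a Wednesday and not a holiday, the date is unchanged.
The final due date is 2 October 2041.

2 October 2041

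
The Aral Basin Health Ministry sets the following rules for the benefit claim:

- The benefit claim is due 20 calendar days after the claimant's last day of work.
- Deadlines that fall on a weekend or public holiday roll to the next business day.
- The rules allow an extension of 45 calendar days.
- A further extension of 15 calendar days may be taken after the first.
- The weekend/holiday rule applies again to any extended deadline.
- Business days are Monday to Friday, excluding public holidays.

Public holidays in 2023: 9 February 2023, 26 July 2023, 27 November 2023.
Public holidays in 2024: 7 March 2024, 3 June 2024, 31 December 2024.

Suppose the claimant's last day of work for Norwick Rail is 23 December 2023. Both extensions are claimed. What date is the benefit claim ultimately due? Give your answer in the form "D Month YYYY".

12 March 2024

Adding 20 calendar days to 23 December 2023 gives 12 January 2024.
Since 12 January 2024 is a Friday and not a holiday, the date is unchanged.
The 45-calendar-day extension moves the deadline from 12 January 2024 to 26 February 2024.
26 February 2024 falls on a Monday, which is a business day, so no adjustment is needed.
The 15-calendar-day extension moves the deadline from 26 February 2024 to 12 March 2024.
12 March 2024 (Tuesday) is already a business day.
Deadline: 12 March 2024.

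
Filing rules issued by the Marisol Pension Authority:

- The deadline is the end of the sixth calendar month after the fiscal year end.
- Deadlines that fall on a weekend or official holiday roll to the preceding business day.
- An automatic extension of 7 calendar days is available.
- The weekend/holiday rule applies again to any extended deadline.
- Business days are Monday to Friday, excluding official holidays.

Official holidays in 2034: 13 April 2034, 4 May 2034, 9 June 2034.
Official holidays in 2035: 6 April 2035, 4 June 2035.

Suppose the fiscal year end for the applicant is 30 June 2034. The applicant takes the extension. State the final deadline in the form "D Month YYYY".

5 January 2035

The sixth month after 30 June 2034 is December 2034, whose last day is 31 December 2034.
31 December 2034 is a Sunday; the preceding business day is 29 December 2034 (Friday).
Add the 7 calendar-day extension to 29 December 2034: 5 January 2035.
5 January 2035 is a Friday and not a listed holiday, so it stands.
Deadline: 5 January 2035.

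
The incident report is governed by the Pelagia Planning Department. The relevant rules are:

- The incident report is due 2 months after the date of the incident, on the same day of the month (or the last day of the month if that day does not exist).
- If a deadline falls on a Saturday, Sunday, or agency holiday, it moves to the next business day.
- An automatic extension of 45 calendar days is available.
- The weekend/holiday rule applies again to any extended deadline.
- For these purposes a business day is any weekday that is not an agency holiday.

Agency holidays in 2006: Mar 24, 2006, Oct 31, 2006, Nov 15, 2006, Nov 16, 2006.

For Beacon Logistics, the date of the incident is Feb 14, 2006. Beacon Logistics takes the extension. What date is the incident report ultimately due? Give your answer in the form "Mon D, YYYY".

May 29, 2006

Moving 2 months forward from Feb 14, 2006 on the corresponding day gives Apr 14, 2006.
Apr 14, 2006 (Friday) is already a business day.
With the 45-day extension, Apr 14, 2006 becomes May 29, 2006.
Since May 29, 2006 is a Monday and not a holiday, the date is unchanged.
Final deadline: May 29, 2006.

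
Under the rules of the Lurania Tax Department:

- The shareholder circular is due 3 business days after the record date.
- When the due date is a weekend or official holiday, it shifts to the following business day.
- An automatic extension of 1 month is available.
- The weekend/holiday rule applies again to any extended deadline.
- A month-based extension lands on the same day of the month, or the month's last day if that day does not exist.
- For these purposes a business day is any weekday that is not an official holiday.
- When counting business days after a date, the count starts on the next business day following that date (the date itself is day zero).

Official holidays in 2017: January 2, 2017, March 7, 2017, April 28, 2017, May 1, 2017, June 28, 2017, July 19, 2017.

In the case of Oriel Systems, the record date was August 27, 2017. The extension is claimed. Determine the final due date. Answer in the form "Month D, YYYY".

Starting the day after August 27, 2017 and counting 3 business days lands on August 30, 2017.
August 30, 2017 falls on a Wednesday, which is a business day, so no adjustment is needed.
The 1 month extension carries August 30, 2017 to September 30, 2017.
Because September 30, 2017 is a Saturday, the deadline becomes October 2, 2017 (Monday).
The final due date is October 2, 2017.

October 2, 2017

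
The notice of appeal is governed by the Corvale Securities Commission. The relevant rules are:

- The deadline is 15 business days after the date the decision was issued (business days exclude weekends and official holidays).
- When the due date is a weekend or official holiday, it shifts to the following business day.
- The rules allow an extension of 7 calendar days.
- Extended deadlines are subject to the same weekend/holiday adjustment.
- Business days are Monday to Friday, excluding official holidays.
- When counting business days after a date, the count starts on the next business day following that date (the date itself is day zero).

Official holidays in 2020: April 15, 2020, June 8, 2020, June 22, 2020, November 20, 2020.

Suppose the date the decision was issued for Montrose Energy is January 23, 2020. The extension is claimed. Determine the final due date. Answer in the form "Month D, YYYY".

Counting 15 business days after January 23, 2020 (skipping weekends and listed holidays) reaches February 13, 2020.
February 13, 2020 falls on a Thursday, which is a business day, so no adjustment is needed.
Add the 7 calendar-day extension to February 13, 2020: February 20, 2020.
February 20, 2020 is a Thursday and not a listed holiday, so it stands.
Deadline: February 20, 2020.

February 20, 2020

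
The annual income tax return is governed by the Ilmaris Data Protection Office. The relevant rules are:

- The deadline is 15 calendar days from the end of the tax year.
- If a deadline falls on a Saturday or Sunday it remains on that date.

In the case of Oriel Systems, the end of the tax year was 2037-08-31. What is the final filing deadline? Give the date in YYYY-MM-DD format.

Adding 15 calendar days to 2037-08-31 gives 2037-09-15.
No adjustment is made for weekends or holidays, so 2037-09-15 stands.
Deadline: 2037-09-15.

2037-09-15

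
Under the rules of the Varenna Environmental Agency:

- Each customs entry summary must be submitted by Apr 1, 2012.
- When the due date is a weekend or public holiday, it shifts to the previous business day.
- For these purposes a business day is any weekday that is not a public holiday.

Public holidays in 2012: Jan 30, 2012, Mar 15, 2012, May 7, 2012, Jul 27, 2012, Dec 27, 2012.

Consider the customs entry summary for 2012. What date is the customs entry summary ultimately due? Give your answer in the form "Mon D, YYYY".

Start from the fixed due date, Apr 1, 2012.
Apr 1, 2012 is a Sunday; the preceding business day is Mar 30, 2012 (Friday).
The final due date is Mar 30, 2012.

Mar 30, 2012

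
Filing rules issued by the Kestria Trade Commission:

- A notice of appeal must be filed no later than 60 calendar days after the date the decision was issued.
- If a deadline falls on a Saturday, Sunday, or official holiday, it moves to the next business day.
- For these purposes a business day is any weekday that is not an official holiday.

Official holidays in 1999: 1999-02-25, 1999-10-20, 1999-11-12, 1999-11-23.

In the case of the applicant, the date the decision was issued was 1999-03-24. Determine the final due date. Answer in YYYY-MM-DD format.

60 calendar days after 1999-03-24 is 1999-05-23.
1999-05-23 falls on a Sunday. Rolling to the next business day gives 1999-05-24, a Monday.
Final deadline: 1999-05-24.

1999-05-24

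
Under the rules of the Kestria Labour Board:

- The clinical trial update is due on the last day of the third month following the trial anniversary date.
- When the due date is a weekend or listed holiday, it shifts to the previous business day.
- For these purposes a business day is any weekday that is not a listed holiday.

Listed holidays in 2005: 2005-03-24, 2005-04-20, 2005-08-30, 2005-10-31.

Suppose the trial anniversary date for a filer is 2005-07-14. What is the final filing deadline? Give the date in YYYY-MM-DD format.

3 months after 2005-07-14 falls in October 2005; the last day of that month is 2005-10-31.
2005-10-31 falls on a listed holiday. Rolling to the preceding business day gives 2005-10-28, a Friday.
So the filing is due 2005-10-28.

2005-10-28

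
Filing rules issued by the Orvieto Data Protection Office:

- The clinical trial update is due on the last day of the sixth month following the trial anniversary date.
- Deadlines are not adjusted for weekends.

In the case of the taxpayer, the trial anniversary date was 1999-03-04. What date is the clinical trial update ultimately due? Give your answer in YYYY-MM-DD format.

6 months after 1999-03-04 falls in September 1999; the last day of that month is 1999-09-30.
No adjustment is made for weekends or holidays, so 1999-09-30 stands.
The final due date is 1999-09-30.

1999-09-30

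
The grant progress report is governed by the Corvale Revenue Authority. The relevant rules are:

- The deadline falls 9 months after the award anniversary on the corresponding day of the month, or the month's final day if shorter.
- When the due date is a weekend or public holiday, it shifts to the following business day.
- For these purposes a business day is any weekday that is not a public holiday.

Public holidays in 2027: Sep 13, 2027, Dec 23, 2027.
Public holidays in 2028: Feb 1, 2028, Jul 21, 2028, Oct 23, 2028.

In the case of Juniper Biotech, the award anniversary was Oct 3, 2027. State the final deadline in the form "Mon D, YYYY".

9 months from Oct 3, 2027 is Jul 3, 2028.
Jul 3, 2028 is a Monday and not a listed holiday, so it stands.
Deadline: Jul 3, 2028.

Jul 3, 2028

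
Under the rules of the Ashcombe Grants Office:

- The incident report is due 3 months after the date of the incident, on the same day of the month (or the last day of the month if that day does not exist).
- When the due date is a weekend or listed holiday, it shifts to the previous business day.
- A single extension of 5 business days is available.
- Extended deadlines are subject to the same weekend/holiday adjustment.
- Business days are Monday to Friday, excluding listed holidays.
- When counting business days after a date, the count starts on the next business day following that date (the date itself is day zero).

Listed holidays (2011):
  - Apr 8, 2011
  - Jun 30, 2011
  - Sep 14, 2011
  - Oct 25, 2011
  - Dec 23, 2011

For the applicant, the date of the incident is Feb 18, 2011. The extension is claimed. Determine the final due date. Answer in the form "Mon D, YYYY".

May 25, 2011

Moving 3 months forward from Feb 18, 2011 on the corresponding day gives May 18, 2011.
Since May 18, 2011 is a Wednesday and not a holiday, the date is unchanged.
The 5-business-day extension runs from May 18, 2011 to May 25, 2011.
May 25, 2011 falls on a Wednesday, which is a business day, so no adjustment is needed.
So the filing is due May 25, 2011.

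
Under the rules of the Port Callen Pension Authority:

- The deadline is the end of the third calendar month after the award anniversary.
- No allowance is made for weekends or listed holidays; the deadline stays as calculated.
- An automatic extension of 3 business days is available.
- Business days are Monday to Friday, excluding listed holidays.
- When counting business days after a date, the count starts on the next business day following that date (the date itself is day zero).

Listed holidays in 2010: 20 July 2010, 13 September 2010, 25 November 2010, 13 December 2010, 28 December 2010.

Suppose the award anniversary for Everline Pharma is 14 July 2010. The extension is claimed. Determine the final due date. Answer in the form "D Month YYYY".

3 November 2010

3 months after 14 July 2010 is October 2010; that month ends on 31 October 2010.
31 October 2010 falls on a Sunday. The rules make no weekend/holiday allowance, so it remains 31 October 2010.
The 3-business-day extension runs from 31 October 2010 to 3 November 2010.
3 November 2010 is a Wednesday; no weekend or holiday adjustment applies.
So the filing is due 3 November 2010.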